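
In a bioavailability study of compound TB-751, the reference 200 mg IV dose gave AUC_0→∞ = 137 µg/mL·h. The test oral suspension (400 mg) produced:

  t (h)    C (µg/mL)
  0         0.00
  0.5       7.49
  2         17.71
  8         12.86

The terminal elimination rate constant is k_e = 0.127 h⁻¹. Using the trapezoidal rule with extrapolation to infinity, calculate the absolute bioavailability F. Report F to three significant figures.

Trapezoidal AUC_0→8 (oral suspension):
  [0→0.5]: (0.00+7.49)/2 × 0.5 = 1.8725
  [0.5→2]: (7.49+17.71)/2 × 1.5 = 18.9
  [2→8]: (17.71+12.86)/2 × 6 = 91.71
  Sum = 112.4825 µg/mL·h
Tail: C_last/k_e = 12.86/0.127 = 101.260
AUC_0→∞ (oral suspension) = 112.4825 + 101.260 = 213.7425 µg/mL·h
F = (AUC_ev/D_ev)/(AUC_iv/D_iv) = (213.7425/400)/(137/200) = 0.53435625/0.685 = 0.7801

F = 0.780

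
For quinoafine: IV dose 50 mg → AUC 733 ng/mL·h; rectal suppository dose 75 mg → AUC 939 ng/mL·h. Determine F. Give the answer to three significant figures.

F = 0.854

F = (AUC_ev / D_ev) / (AUC_iv / D_iv)
  = (939/75) / (733/50)
  = 12.52 / 14.66 = 0.8540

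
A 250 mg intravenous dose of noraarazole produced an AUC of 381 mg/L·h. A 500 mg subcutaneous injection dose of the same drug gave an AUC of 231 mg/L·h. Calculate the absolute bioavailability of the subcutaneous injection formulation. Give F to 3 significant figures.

F = (AUC_ev / D_ev) / (AUC_iv / D_iv)
  = (231/500) / (381/250)
  = 0.462 / 1.524 = 0.3031

F = 0.303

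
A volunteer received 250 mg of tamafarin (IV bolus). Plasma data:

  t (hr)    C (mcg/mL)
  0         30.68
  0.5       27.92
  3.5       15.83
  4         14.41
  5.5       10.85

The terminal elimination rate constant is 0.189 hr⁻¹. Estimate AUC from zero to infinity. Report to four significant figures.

Trapezoidal AUC_0→5.5:
  [0→0.5]: (30.68+27.92)/2 × 0.5 = 14.65
  [0.5→3.5]: (27.92+15.83)/2 × 3 = 65.625
  [3.5→4]: (15.83+14.41)/2 × 0.5 = 7.56
  [4→5.5]: (14.41+10.85)/2 × 1.5 = 18.945
  Sum = 106.78 mcg/mL·hr
Extrapolated tail: C_last / k_e = 10.85 / 0.189 = 57.407
AUC_0→∞ = 106.78 + 57.407 = 164.187 mcg/mL·hr

AUC = 164.2 mcg/mL·hr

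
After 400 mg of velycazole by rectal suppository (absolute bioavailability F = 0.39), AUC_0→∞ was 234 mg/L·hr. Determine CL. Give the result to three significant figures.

CL = 0.667 L/hr

CL = F × Dose / AUC_0→∞
   = 0.39 × 400 / 234 = 0.666667 L/hr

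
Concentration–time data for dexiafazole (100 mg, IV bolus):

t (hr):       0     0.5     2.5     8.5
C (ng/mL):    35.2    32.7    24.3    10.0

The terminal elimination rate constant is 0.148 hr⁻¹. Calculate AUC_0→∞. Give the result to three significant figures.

Trapezoidal AUC_0→8.5:
  [0→0.5]: (35.2+32.7)/2 × 0.5 = 16.975
  [0.5→2.5]: (32.7+24.3)/2 × 2 = 57.0
  [2.5→8.5]: (24.3+10.0)/2 × 6 = 102.9
  Sum = 176.875 ng/mL·hr
Extrapolated tail: C_last / k_e = 10.0 / 0.148 = 67.568
AUC_0→∞ = 176.875 + 67.568 = 244.443 ng/mL·hr

AUC = 244 ng/mL·hr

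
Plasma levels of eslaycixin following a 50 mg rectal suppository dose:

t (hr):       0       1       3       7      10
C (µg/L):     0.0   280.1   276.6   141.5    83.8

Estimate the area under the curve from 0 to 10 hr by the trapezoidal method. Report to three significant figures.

AUC = 1870 µg/L·hr

Trapezoidal AUC_0→10:
  [0→1]: (0.0+280.1)/2 × 1 = 140.05
  [1→3]: (280.1+276.6)/2 × 2 = 556.7
  [3→7]: (276.6+141.5)/2 × 4 = 836.2
  [7→10]: (141.5+83.8)/2 × 3 = 337.95
  Sum = 1870.9 µg/L·hr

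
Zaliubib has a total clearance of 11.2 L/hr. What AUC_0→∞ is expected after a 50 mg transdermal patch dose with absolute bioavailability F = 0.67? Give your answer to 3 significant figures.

AUC = 2.99 mg/L·hr

AUC_0→∞ = F × Dose / CL
        = 0.67 × 50 / 11.2 = 2.99107 mg/L·hr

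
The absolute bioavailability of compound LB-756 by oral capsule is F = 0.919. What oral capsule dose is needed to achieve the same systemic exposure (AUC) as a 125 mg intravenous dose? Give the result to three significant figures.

D_oral = 136 mg

For equal systemic exposure: F × D_ev = D_iv
D_ev = D_iv / F = 125 / 0.919 = 136.017 mg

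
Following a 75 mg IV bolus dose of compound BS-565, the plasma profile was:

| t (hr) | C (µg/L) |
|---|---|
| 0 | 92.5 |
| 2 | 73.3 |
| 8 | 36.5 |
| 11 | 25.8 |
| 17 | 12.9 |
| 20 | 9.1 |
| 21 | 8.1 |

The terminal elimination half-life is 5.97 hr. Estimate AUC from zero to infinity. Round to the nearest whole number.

Trapezoidal AUC_0→21:
  [0→2]: (92.5+73.3)/2 × 2 = 165.8
  [2→8]: (73.3+36.5)/2 × 6 = 329.4
  [8→11]: (36.5+25.8)/2 × 3 = 93.45
  [11→17]: (25.8+12.9)/2 × 6 = 116.1
  [17→20]: (12.9+9.1)/2 × 3 = 33.0
  [20→21]: (9.1+8.1)/2 × 1 = 8.6
  Sum = 746.35 µg/L·hr
k_e = ln2 / t½ = 0.693147 / 5.97 = 0.1161 hr^-1
Extrapolated tail: C_last / k_e = 8.1 / 0.1161 = 69.767
AUC_0→∞ = 746.35 + 69.767 = 816.117 µg/L·hr

AUC = 816 µg/L·hr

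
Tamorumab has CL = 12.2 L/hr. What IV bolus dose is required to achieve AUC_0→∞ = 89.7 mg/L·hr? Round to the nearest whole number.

Dose_iv = CL × AUC_0→∞
     = 12.2 × 89.7 = 1094.34 mg

Dose = 1094 mg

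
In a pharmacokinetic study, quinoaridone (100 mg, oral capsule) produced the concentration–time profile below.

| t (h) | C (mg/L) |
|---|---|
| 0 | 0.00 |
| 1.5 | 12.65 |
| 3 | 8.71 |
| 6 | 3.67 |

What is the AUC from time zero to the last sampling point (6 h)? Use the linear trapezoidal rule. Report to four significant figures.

Trapezoidal AUC_0→6:
  [0→1.5]: (0.00+12.65)/2 × 1.5 = 9.4875
  [1.5→3]: (12.65+8.71)/2 × 1.5 = 16.02
  [3→6]: (8.71+3.67)/2 × 3 = 18.57
  Sum = 44.0775 mg/L·h

AUC = 44.08 mg/L·h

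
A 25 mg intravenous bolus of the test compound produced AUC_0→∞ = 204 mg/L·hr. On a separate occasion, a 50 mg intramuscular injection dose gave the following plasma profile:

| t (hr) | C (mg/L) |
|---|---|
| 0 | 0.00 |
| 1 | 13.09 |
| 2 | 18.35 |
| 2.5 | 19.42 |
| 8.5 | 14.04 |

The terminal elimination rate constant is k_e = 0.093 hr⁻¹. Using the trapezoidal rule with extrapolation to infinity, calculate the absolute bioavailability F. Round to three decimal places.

F = 0.694

Trapezoidal AUC_0→8.5 (intramuscular injection):
  [0→1]: (0.00+13.09)/2 × 1 = 6.545
  [1→2]: (13.09+18.35)/2 × 1 = 15.72
  [2→2.5]: (18.35+19.42)/2 × 0.5 = 9.4425
  [2.5→8.5]: (19.42+14.04)/2 × 6 = 100.38
  Sum = 132.0875 mg/L·hr
Tail: C_last/k_e = 14.04/0.093 = 150.968
AUC_0→∞ (intramuscular injection) = 132.0875 + 150.968 = 283.0555 mg/L·hr
F = (AUC_ev/D_ev)/(AUC_iv/D_iv) = (283.0555/50)/(204/25) = 5.66111/8.16 = 0.6938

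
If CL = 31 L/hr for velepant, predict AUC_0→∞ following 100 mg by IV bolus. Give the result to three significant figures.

AUC = 3.23 mg/L·hr

AUC_0→∞ = Dose_iv / CL
        = 100 / 31 = 3.22581 mg/L·hr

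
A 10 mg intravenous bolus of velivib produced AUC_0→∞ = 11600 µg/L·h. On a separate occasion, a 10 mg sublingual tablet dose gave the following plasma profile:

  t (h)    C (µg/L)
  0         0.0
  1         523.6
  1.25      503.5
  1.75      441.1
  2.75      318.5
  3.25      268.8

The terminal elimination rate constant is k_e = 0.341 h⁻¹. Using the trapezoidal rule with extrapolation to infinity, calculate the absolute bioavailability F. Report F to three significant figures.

F = 0.167

Trapezoidal AUC_0→3.25 (sublingual tablet):
  [0→1]: (0.0+523.6)/2 × 1 = 261.8
  [1→1.25]: (523.6+503.5)/2 × 0.25 = 128.3875
  [1.25→1.75]: (503.5+441.1)/2 × 0.5 = 236.15
  [1.75→2.75]: (441.1+318.5)/2 × 1 = 379.8
  [2.75→3.25]: (318.5+268.8)/2 × 0.5 = 146.825
  Sum = 1152.9625 µg/L·h
Tail: C_last/k_e = 268.8/0.341 = 788.270
AUC_0→∞ (sublingual tablet) = 1152.9625 + 788.270 = 1941.2325 µg/L·h
F = (AUC_ev/D_ev)/(AUC_iv/D_iv) = (1941.2325/10)/(11600/10) = 194.12325/1160 = 0.1673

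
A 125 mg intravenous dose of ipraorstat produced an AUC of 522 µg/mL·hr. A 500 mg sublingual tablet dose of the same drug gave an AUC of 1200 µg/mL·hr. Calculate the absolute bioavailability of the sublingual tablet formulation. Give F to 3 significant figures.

F = (AUC_ev / D_ev) / (AUC_iv / D_iv)
  = (1200/500) / (522/125)
  = 2.4 / 4.176 = 0.5747

F = 0.575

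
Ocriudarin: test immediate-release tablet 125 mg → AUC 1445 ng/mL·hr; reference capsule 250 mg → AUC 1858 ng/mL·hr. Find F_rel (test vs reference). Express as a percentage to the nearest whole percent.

F_rel = (AUC_test/D_test) / (AUC_ref/D_ref)
      = (1445/125) / (1858/250)
      = 11.56 / 7.432 = 1.5554 = 155.54%

F_rel = 156%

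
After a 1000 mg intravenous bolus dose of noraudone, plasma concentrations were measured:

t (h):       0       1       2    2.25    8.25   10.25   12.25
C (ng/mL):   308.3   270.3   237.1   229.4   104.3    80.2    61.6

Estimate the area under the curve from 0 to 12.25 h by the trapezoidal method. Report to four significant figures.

Trapezoidal AUC_0→12.25:
  [0→1]: (308.3+270.3)/2 × 1 = 289.3
  [1→2]: (270.3+237.1)/2 × 1 = 253.7
  [2→2.25]: (237.1+229.4)/2 × 0.25 = 58.3125
  [2.25→8.25]: (229.4+104.3)/2 × 6 = 1001.1
  [8.25→10.25]: (104.3+80.2)/2 × 2 = 184.5
  [10.25→12.25]: (80.2+61.6)/2 × 2 = 141.8
  Sum = 1928.7125 ng/mL·h

AUC = 1929 ng/mL·h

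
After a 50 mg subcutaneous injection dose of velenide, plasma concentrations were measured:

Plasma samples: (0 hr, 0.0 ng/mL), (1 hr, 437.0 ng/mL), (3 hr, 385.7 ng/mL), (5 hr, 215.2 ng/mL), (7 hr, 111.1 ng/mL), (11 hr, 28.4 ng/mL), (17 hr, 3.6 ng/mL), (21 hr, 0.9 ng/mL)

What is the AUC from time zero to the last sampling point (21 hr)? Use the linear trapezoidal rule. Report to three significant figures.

Trapezoidal AUC_0→21:
  [0→1]: (0.0+437.0)/2 × 1 = 218.5
  [1→3]: (437.0+385.7)/2 × 2 = 822.7
  [3→5]: (385.7+215.2)/2 × 2 = 600.9
  [5→7]: (215.2+111.1)/2 × 2 = 326.3
  [7→11]: (111.1+28.4)/2 × 4 = 279.0
  [11→17]: (28.4+3.6)/2 × 6 = 96.0
  [17→21]: (3.6+0.9)/2 × 4 = 9.0
  Sum = 2352.4 ng/mL·hr

AUC = 2350 ng/mL·hr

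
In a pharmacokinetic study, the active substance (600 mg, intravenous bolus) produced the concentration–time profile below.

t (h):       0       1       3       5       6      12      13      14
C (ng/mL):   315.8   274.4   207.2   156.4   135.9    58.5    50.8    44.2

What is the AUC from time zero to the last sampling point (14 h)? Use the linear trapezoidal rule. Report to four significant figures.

Trapezoidal AUC_0→14:
  [0→1]: (315.8+274.4)/2 × 1 = 295.1
  [1→3]: (274.4+207.2)/2 × 2 = 481.6
  [3→5]: (207.2+156.4)/2 × 2 = 363.6
  [5→6]: (156.4+135.9)/2 × 1 = 146.15
  [6→12]: (135.9+58.5)/2 × 6 = 583.2
  [12→13]: (58.5+50.8)/2 × 1 = 54.65
  [13→14]: (50.8+44.2)/2 × 1 = 47.5
  Sum = 1971.8 ng/mL·h

AUC = 1972 ng/mL·h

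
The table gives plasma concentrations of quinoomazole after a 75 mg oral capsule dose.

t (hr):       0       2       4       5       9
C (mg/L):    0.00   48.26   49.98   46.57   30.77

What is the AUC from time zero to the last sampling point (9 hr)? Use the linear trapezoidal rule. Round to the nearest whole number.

AUC = 349 mg/L·hr

Trapezoidal AUC_0→9:
  [0→2]: (0.00+48.26)/2 × 2 = 48.26
  [2→4]: (48.26+49.98)/2 × 2 = 98.24
  [4→5]: (49.98+46.57)/2 × 1 = 48.275
  [5→9]: (46.57+30.77)/2 × 4 = 154.68
  Sum = 349.455 mg/L·hr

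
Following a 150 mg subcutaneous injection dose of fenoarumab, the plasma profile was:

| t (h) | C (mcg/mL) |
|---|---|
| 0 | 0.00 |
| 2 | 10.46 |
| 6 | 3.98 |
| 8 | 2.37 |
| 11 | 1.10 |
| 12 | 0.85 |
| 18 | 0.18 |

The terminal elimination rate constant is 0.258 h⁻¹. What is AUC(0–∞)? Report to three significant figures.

Trapezoidal AUC_0→18:
  [0→2]: (0.00+10.46)/2 × 2 = 10.46
  [2→6]: (10.46+3.98)/2 × 4 = 28.88
  [6→8]: (3.98+2.37)/2 × 2 = 6.35
  [8→11]: (2.37+1.10)/2 × 3 = 5.205
  [11→12]: (1.10+0.85)/2 × 1 = 0.975
  [12→18]: (0.85+0.18)/2 × 6 = 3.09
  Sum = 54.96 mcg/mL·h
Extrapolated tail: C_last / k_e = 0.18 / 0.258 = 0.698
AUC_0→∞ = 54.96 + 0.698 = 55.658 mcg/mL·h

AUC = 55.7 mcg/mL·h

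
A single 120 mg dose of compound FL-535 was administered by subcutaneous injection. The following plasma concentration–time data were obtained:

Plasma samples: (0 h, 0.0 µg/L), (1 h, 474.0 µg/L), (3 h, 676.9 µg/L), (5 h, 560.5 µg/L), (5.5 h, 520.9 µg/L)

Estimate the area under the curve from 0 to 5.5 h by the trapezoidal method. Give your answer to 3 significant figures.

Trapezoidal AUC_0→5.5:
  [0→1]: (0.0+474.0)/2 × 1 = 237.0
  [1→3]: (474.0+676.9)/2 × 2 = 1150.9
  [3→5]: (676.9+560.5)/2 × 2 = 1237.4
  [5→5.5]: (560.5+520.9)/2 × 0.5 = 270.35
  Sum = 2895.65 µg/L·h

AUC = 2900 µg/L·h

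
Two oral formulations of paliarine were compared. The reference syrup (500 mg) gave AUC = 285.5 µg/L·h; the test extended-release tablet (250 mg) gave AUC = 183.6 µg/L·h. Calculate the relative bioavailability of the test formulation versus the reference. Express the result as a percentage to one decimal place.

F_rel = (AUC_test/D_test) / (AUC_ref/D_ref)
      = (183.6/250) / (285.5/500)
      = 0.7344 / 0.571 = 1.2862 = 128.62%

F_rel = 128.6%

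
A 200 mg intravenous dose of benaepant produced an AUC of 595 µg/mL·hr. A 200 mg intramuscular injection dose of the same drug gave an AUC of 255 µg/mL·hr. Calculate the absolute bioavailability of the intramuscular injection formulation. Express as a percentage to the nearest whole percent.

F = (AUC_ev / D_ev) / (AUC_iv / D_iv)
  = (255/200) / (595/200)
  = 1.275 / 2.975 = 0.4286
  = 42.86%

F = 43%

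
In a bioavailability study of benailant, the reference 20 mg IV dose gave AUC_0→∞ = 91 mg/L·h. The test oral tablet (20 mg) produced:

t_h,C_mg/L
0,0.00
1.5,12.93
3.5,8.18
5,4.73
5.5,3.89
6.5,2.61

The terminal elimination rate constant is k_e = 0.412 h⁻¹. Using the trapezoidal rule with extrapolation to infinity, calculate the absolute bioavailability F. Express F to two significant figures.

Trapezoidal AUC_0→6.5 (oral tablet):
  [0→1.5]: (0.00+12.93)/2 × 1.5 = 9.6975
  [1.5→3.5]: (12.93+8.18)/2 × 2 = 21.11
  [3.5→5]: (8.18+4.73)/2 × 1.5 = 9.6825
  [5→5.5]: (4.73+3.89)/2 × 0.5 = 2.155
  [5.5→6.5]: (3.89+2.61)/2 × 1 = 3.25
  Sum = 45.895 mg/L·h
Tail: C_last/k_e = 2.61/0.412 = 6.335
AUC_0→∞ (oral tablet) = 45.895 + 6.335 = 52.23 mg/L·h
F = (AUC_ev/D_ev)/(AUC_iv/D_iv) = (52.23/20)/(91/20) = 2.6115/4.55 = 0.5740

F = 0.57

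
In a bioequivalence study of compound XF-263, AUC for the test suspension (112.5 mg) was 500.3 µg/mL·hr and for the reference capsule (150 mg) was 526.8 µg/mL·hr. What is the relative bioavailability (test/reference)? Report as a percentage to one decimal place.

F_rel = 126.6%

F_rel = (AUC_test/D_test) / (AUC_ref/D_ref)
      = (500.3/112.5) / (526.8/150)
      = 4.44711 / 3.512 = 1.2663 = 126.63%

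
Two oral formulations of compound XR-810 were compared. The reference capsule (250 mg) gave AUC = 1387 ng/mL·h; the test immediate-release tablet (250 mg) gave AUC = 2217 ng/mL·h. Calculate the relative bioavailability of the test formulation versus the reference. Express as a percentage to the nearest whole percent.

F_rel = (AUC_test/D_test) / (AUC_ref/D_ref)
      = (2217/250) / (1387/250)
      = 8.868 / 5.548 = 1.5984 = 159.84%

F_rel = 160%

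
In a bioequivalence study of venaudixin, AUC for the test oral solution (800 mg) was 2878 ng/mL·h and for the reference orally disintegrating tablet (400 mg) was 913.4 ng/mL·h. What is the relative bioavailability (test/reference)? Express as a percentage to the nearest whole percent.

F_rel = 158%

F_rel = (AUC_test/D_test) / (AUC_ref/D_ref)
      = (2878/800) / (913.4/400)
      = 3.5975 / 2.2835 = 1.5754 = 157.54%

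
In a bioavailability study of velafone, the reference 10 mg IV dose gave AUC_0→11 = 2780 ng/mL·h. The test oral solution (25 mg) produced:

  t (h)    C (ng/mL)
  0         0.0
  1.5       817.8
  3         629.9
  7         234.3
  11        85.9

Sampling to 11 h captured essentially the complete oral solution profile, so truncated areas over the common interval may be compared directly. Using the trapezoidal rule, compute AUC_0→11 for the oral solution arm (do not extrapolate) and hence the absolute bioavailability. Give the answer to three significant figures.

Trapezoidal AUC_0→11 (oral solution):
  [0→1.5]: (0.0+817.8)/2 × 1.5 = 613.35
  [1.5→3]: (817.8+629.9)/2 × 1.5 = 1085.775
  [3→7]: (629.9+234.3)/2 × 4 = 1728.4
  [7→11]: (234.3+85.9)/2 × 4 = 640.4
  Sum = 4067.925 ng/mL·h
F = (AUC_ev/D_ev)/(AUC_iv/D_iv) = (4067.925/25)/(2780/10) = 162.717/278 = 0.5853

F = 0.585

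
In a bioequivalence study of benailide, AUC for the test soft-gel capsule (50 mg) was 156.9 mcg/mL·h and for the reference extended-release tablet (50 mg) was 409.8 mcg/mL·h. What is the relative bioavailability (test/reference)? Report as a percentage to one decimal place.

F_rel = 38.3%

F_rel = (AUC_test/D_test) / (AUC_ref/D_ref)
      = (156.9/50) / (409.8/50)
      = 3.138 / 8.196 = 0.3829 = 38.29%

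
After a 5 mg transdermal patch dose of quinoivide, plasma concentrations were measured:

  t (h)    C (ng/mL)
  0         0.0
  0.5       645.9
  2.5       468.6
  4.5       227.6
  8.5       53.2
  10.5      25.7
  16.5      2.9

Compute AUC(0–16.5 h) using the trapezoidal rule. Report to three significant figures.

AUC = 2700 ng/mL·h

Trapezoidal AUC_0→16.5:
  [0→0.5]: (0.0+645.9)/2 × 0.5 = 161.475
  [0.5→2.5]: (645.9+468.6)/2 × 2 = 1114.5
  [2.5→4.5]: (468.6+227.6)/2 × 2 = 696.2
  [4.5→8.5]: (227.6+53.2)/2 × 4 = 561.6
  [8.5→10.5]: (53.2+25.7)/2 × 2 = 78.9
  [10.5→16.5]: (25.7+2.9)/2 × 6 = 85.8
  Sum = 2698.475 ng/mL·h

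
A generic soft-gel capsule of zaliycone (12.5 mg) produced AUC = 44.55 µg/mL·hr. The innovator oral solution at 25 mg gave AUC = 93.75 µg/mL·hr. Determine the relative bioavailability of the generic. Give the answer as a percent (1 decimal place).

F_rel = 95.0%

F_rel = (AUC_test/D_test) / (AUC_ref/D_ref)
      = (44.55/12.5) / (93.75/25)
      = 3.564 / 3.75 = 0.9504 = 95.04%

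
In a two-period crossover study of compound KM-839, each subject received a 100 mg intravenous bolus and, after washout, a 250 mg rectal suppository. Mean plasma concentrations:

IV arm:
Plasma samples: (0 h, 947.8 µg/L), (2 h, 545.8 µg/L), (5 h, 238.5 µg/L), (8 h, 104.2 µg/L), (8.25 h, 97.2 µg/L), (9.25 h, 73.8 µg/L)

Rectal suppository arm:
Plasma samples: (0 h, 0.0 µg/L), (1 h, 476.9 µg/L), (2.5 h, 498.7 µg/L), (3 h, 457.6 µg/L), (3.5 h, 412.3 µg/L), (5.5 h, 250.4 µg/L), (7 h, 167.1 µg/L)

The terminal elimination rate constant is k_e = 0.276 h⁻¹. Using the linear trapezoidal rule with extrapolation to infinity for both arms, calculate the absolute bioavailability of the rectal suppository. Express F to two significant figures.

Trapezoidal AUC_0→9.25 (IV):
  [0→2]: (947.8+545.8)/2 × 2 = 1493.6
  [2→5]: (545.8+238.5)/2 × 3 = 1176.45
  [5→8]: (238.5+104.2)/2 × 3 = 514.05
  [8→8.25]: (104.2+97.2)/2 × 0.25 = 25.175
  [8.25→9.25]: (97.2+73.8)/2 × 1 = 85.5
  Sum = 3294.775 µg/L·h
IV tail: 73.8/0.276 = 267.391; AUC_iv,0→∞ = 3294.775 + 267.391 = 3562.166 µg/L·h
Trapezoidal AUC_0→7 (rectal suppository):
  [0→1]: (0.0+476.9)/2 × 1 = 238.45
  [1→2.5]: (476.9+498.7)/2 × 1.5 = 731.7
  [2.5→3]: (498.7+457.6)/2 × 0.5 = 239.075
  [3→3.5]: (457.6+412.3)/2 × 0.5 = 217.475
  [3.5→5.5]: (412.3+250.4)/2 × 2 = 662.7
  [5.5→7]: (250.4+167.1)/2 × 1.5 = 313.125
  Sum = 2402.525 µg/L·h
rectal suppository tail: 167.1/0.276 = 605.435; AUC_ev,0→∞ = 2402.525 + 605.435 = 3007.96 µg/L·h
F = (AUC_ev/D_ev)/(AUC_iv/D_iv) = (3007.96/250)/(3562.166/100) = 12.03184/35.62166 = 0.3378

F = 0.34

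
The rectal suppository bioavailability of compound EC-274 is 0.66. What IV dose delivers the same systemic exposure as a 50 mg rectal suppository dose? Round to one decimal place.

D_iv = 33.0 mg

Systemic exposure from an extravascular dose = F × D_ev, so the equivalent IV dose is F × D_ev.
D_iv = F × D_ev = 0.66 × 50 = 33 mg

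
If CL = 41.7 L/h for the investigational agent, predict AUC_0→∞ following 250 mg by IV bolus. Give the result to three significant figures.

AUC_0→∞ = Dose_iv / CL
        = 250 / 41.7 = 5.9952 mg/L·h

AUC = 6.00 mg/L·h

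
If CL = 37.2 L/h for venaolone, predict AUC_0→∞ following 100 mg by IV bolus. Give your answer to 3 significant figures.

AUC_0→∞ = Dose_iv / CL
        = 100 / 37.2 = 2.68817 mg/L·h

AUC = 2.69 mg/L·h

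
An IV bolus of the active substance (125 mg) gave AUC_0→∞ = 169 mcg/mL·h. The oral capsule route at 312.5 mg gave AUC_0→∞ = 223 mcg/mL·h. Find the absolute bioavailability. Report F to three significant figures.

F = (AUC_ev / D_ev) / (AUC_iv / D_iv)
  = (223/312.5) / (169/125)
  = 0.7136 / 1.352 = 0.5278

F = 0.528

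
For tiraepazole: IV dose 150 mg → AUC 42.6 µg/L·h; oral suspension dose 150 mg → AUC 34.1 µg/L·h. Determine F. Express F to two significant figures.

F = (AUC_ev / D_ev) / (AUC_iv / D_iv)
  = (34.1/150) / (42.6/150)
  = 0.227333 / 0.284 = 0.8005

F = 0.80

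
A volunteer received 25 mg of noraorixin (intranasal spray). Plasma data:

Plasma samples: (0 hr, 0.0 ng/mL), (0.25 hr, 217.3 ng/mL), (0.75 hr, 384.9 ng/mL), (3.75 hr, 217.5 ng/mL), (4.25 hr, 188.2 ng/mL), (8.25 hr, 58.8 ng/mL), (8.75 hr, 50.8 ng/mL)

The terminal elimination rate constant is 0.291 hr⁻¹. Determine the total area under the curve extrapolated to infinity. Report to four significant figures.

AUC = 1879 ng/mL·hr

Trapezoidal AUC_0→8.75:
  [0→0.25]: (0.0+217.3)/2 × 0.25 = 27.1625
  [0.25→0.75]: (217.3+384.9)/2 × 0.5 = 150.55
  [0.75→3.75]: (384.9+217.5)/2 × 3 = 903.6
  [3.75→4.25]: (217.5+188.2)/2 × 0.5 = 101.425
  [4.25→8.25]: (188.2+58.8)/2 × 4 = 494.0
  [8.25→8.75]: (58.8+50.8)/2 × 0.5 = 27.4
  Sum = 1704.1375 ng/mL·hr
Extrapolated tail: C_last / k_e = 50.8 / 0.291 = 174.570
AUC_0→∞ = 1704.1375 + 174.570 = 1878.7075 ng/mL·hr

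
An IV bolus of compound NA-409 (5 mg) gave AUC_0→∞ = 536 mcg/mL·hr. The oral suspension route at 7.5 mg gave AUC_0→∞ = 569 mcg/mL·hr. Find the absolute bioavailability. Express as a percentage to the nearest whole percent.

F = 71%

F = (AUC_ev / D_ev) / (AUC_iv / D_iv)
  = (569/7.5) / (536/5)
  = 75.8667 / 107.2 = 0.7077
  = 70.77%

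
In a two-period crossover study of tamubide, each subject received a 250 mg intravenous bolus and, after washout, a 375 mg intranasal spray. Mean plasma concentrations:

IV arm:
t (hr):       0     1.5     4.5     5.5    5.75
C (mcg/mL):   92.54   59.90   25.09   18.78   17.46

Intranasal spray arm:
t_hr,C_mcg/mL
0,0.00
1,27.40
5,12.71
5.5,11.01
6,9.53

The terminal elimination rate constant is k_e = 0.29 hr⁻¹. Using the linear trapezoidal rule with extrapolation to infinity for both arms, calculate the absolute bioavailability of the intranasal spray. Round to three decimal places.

F = 0.280

Trapezoidal AUC_0→5.75 (IV):
  [0→1.5]: (92.54+59.90)/2 × 1.5 = 114.33
  [1.5→4.5]: (59.90+25.09)/2 × 3 = 127.485
  [4.5→5.5]: (25.09+18.78)/2 × 1 = 21.935
  [5.5→5.75]: (18.78+17.46)/2 × 0.25 = 4.53
  Sum = 268.28 mcg/mL·hr
IV tail: 17.46/0.29 = 60.207; AUC_iv,0→∞ = 268.28 + 60.207 = 328.487 mcg/mL·hr
Trapezoidal AUC_0→6 (intranasal spray):
  [0→1]: (0.00+27.40)/2 × 1 = 13.7
  [1→5]: (27.40+12.71)/2 × 4 = 80.22
  [5→5.5]: (12.71+11.01)/2 × 0.5 = 5.93
  [5.5→6]: (11.01+9.53)/2 × 0.5 = 5.135
  Sum = 104.985 mcg/mL·hr
intranasal spray tail: 9.53/0.29 = 32.862; AUC_ev,0→∞ = 104.985 + 32.862 = 137.847 mcg/mL·hr
F = (AUC_ev/D_ev)/(AUC_iv/D_iv) = (137.847/375)/(328.487/250) = 0.367592/1.313948 = 0.2798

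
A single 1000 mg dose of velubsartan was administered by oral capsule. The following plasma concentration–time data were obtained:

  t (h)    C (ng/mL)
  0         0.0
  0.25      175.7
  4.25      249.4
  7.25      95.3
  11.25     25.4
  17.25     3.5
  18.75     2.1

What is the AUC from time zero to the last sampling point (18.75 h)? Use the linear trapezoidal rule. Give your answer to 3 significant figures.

Trapezoidal AUC_0→18.75:
  [0→0.25]: (0.0+175.7)/2 × 0.25 = 21.9625
  [0.25→4.25]: (175.7+249.4)/2 × 4 = 850.2
  [4.25→7.25]: (249.4+95.3)/2 × 3 = 517.05
  [7.25→11.25]: (95.3+25.4)/2 × 4 = 241.4
  [11.25→17.25]: (25.4+3.5)/2 × 6 = 86.7
  [17.25→18.75]: (3.5+2.1)/2 × 1.5 = 4.2
  Sum = 1721.5125 ng/mL·h

AUC = 1720 ng/mL·h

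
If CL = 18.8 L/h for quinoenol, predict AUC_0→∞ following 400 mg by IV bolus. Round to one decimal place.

AUC_0→∞ = Dose_iv / CL
        = 400 / 18.8 = 21.2766 mg/L·h

AUC = 21.3 mg/L·h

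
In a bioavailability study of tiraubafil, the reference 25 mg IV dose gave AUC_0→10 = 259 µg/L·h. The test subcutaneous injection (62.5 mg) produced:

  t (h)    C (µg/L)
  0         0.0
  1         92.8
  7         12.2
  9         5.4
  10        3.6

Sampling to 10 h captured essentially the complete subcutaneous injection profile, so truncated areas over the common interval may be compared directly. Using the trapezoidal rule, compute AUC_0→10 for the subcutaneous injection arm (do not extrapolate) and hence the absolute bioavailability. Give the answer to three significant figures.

Trapezoidal AUC_0→10 (subcutaneous injection):
  [0→1]: (0.0+92.8)/2 × 1 = 46.4
  [1→7]: (92.8+12.2)/2 × 6 = 315.0
  [7→9]: (12.2+5.4)/2 × 2 = 17.6
  [9→10]: (5.4+3.6)/2 × 1 = 4.5
  Sum = 383.5 µg/L·h
F = (AUC_ev/D_ev)/(AUC_iv/D_iv) = (383.5/62.5)/(259/25) = 6.136/10.36 = 0.5923

F = 0.592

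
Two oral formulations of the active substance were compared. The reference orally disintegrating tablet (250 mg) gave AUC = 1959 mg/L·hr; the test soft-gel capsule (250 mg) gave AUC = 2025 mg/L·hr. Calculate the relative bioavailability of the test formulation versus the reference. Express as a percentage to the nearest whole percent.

F_rel = 103%

F_rel = (AUC_test/D_test) / (AUC_ref/D_ref)
      = (2025/250) / (1959/250)
      = 8.1 / 7.836 = 1.0337 = 103.37%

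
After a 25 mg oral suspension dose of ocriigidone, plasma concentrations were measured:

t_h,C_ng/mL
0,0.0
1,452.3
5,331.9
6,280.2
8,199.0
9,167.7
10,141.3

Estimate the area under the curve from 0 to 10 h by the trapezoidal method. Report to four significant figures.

Trapezoidal AUC_0→10:
  [0→1]: (0.0+452.3)/2 × 1 = 226.15
  [1→5]: (452.3+331.9)/2 × 4 = 1568.4
  [5→6]: (331.9+280.2)/2 × 1 = 306.05
  [6→8]: (280.2+199.0)/2 × 2 = 479.2
  [8→9]: (199.0+167.7)/2 × 1 = 183.35
  [9→10]: (167.7+141.3)/2 × 1 = 154.5
  Sum = 2917.65 ng/mL·h

AUC = 2918 ng/mL·h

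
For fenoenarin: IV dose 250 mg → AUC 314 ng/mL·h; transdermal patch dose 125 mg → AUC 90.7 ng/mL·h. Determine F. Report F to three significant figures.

F = 0.578

F = (AUC_ev / D_ev) / (AUC_iv / D_iv)
  = (90.7/125) / (314/250)
  = 0.7256 / 1.256 = 0.5777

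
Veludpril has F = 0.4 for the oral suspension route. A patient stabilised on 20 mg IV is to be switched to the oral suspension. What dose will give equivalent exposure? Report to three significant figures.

D_oral = 50.0 mg

For equal systemic exposure: F × D_ev = D_iv
D_ev = D_iv / F = 20 / 0.4 = 50 mg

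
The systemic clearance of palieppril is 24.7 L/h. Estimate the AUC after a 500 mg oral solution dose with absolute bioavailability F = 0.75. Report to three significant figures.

AUC_0→∞ = F × Dose / CL
        = 0.75 × 500 / 24.7 = 15.1822 mg/L·h

AUC = 15.2 mg/L·h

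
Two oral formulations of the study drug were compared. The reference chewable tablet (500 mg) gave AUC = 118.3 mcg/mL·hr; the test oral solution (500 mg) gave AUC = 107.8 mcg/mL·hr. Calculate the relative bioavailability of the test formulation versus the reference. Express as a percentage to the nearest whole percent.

F_rel = (AUC_test/D_test) / (AUC_ref/D_ref)
      = (107.8/500) / (118.3/500)
      = 0.2156 / 0.2366 = 0.9112 = 91.12%

F_rel = 91%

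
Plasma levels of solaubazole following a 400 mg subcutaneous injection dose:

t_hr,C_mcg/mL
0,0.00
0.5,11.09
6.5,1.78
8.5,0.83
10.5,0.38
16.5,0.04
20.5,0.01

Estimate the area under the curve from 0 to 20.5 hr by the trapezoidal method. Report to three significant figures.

Trapezoidal AUC_0→20.5:
  [0→0.5]: (0.00+11.09)/2 × 0.5 = 2.7725
  [0.5→6.5]: (11.09+1.78)/2 × 6 = 38.61
  [6.5→8.5]: (1.78+0.83)/2 × 2 = 2.61
  [8.5→10.5]: (0.83+0.38)/2 × 2 = 1.21
  [10.5→16.5]: (0.38+0.04)/2 × 6 = 1.26
  [16.5→20.5]: (0.04+0.01)/2 × 4 = 0.1
  Sum = 46.5625 mcg/mL·hr

AUC = 46.6 mcg/mL·hr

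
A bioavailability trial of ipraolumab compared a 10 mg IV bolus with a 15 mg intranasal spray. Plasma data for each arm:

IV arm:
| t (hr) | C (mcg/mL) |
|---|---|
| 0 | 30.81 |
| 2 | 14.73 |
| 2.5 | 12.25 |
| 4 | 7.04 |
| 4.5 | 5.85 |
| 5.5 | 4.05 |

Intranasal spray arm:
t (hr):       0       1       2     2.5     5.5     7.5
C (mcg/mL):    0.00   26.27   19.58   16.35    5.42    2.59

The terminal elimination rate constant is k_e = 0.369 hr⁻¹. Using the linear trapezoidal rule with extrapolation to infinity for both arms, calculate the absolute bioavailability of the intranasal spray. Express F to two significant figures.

Trapezoidal AUC_0→5.5 (IV):
  [0→2]: (30.81+14.73)/2 × 2 = 45.54
  [2→2.5]: (14.73+12.25)/2 × 0.5 = 6.745
  [2.5→4]: (12.25+7.04)/2 × 1.5 = 14.4675
  [4→4.5]: (7.04+5.85)/2 × 0.5 = 3.2225
  [4.5→5.5]: (5.85+4.05)/2 × 1 = 4.95
  Sum = 74.925 mcg/mL·hr
IV tail: 4.05/0.369 = 10.976; AUC_iv,0→∞ = 74.925 + 10.976 = 85.901 mcg/mL·hr
Trapezoidal AUC_0→7.5 (intranasal spray):
  [0→1]: (0.00+26.27)/2 × 1 = 13.135
  [1→2]: (26.27+19.58)/2 × 1 = 22.925
  [2→2.5]: (19.58+16.35)/2 × 0.5 = 8.9825
  [2.5→5.5]: (16.35+5.42)/2 × 3 = 32.655
  [5.5→7.5]: (5.42+2.59)/2 × 2 = 8.01
  Sum = 85.7075 mcg/mL·hr
intranasal spray tail: 2.59/0.369 = 7.019; AUC_ev,0→∞ = 85.7075 + 7.019 = 92.7265 mcg/mL·hr
F = (AUC_ev/D_ev)/(AUC_iv/D_iv) = (92.7265/15)/(85.901/10) = 6.18177/8.5901 = 0.7196

F = 0.72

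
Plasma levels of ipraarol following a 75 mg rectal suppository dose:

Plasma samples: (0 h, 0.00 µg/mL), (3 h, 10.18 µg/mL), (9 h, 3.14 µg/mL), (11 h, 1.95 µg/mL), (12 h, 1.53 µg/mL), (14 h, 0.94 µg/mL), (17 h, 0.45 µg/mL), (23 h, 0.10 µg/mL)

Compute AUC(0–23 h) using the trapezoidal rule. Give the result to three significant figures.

Trapezoidal AUC_0→23:
  [0→3]: (0.00+10.18)/2 × 3 = 15.27
  [3→9]: (10.18+3.14)/2 × 6 = 39.96
  [9→11]: (3.14+1.95)/2 × 2 = 5.09
  [11→12]: (1.95+1.53)/2 × 1 = 1.74
  [12→14]: (1.53+0.94)/2 × 2 = 2.47
  [14→17]: (0.94+0.45)/2 × 3 = 2.085
  [17→23]: (0.45+0.10)/2 × 6 = 1.65
  Sum = 68.265 µg/mL·h

AUC = 68.3 µg/mL·h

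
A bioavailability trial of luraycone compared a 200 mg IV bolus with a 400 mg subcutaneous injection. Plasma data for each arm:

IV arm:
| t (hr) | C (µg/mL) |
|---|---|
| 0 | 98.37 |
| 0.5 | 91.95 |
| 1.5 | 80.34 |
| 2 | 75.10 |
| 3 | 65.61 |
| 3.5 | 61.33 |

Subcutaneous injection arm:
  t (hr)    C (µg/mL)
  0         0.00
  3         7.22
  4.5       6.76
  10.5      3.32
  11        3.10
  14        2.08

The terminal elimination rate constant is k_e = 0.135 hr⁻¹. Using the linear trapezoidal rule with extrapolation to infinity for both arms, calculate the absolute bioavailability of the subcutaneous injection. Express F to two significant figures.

Trapezoidal AUC_0→3.5 (IV):
  [0→0.5]: (98.37+91.95)/2 × 0.5 = 47.58
  [0.5→1.5]: (91.95+80.34)/2 × 1 = 86.145
  [1.5→2]: (80.34+75.10)/2 × 0.5 = 38.86
  [2→3]: (75.10+65.61)/2 × 1 = 70.355
  [3→3.5]: (65.61+61.33)/2 × 0.5 = 31.735
  Sum = 274.675 µg/mL·hr
IV tail: 61.33/0.135 = 454.296; AUC_iv,0→∞ = 274.675 + 454.296 = 728.971 µg/mL·hr
Trapezoidal AUC_0→14 (subcutaneous injection):
  [0→3]: (0.00+7.22)/2 × 3 = 10.83
  [3→4.5]: (7.22+6.76)/2 × 1.5 = 10.485
  [4.5→10.5]: (6.76+3.32)/2 × 6 = 30.24
  [10.5→11]: (3.32+3.10)/2 × 0.5 = 1.605
  [11→14]: (3.10+2.08)/2 × 3 = 7.77
  Sum = 60.93 µg/mL·hr
subcutaneous injection tail: 2.08/0.135 = 15.407; AUC_ev,0→∞ = 60.93 + 15.407 = 76.337 µg/mL·hr
F = (AUC_ev/D_ev)/(AUC_iv/D_iv) = (76.337/400)/(728.971/200) = 0.1908425/3.644855 = 0.0524

F = 0.052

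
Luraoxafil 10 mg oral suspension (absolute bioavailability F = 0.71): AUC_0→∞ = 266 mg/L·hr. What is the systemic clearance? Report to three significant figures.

CL = 0.0267 L/hr

CL = F × Dose / AUC_0→∞
   = 0.71 × 10 / 266 = 0.0266917 L/hr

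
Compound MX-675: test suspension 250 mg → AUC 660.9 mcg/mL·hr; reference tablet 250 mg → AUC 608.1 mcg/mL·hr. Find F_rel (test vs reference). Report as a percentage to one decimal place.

F_rel = (AUC_test/D_test) / (AUC_ref/D_ref)
      = (660.9/250) / (608.1/250)
      = 2.6436 / 2.4324 = 1.0868 = 108.68%

F_rel = 108.7%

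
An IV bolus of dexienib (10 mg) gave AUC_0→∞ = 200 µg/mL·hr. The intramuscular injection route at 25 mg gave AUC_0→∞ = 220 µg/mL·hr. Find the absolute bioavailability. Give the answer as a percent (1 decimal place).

F = (AUC_ev / D_ev) / (AUC_iv / D_iv)
  = (220/25) / (200/10)
  = 8.8 / 20 = 0.4400
  = 44.00%

F = 44.0%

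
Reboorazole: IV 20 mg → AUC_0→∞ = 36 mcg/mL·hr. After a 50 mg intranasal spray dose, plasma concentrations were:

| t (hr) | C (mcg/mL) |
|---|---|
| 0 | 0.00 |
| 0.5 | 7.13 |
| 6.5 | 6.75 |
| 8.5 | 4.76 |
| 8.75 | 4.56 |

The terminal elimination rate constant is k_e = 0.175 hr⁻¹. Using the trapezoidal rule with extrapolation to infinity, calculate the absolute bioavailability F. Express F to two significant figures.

F = 0.91

Trapezoidal AUC_0→8.75 (intranasal spray):
  [0→0.5]: (0.00+7.13)/2 × 0.5 = 1.7825
  [0.5→6.5]: (7.13+6.75)/2 × 6 = 41.64
  [6.5→8.5]: (6.75+4.76)/2 × 2 = 11.51
  [8.5→8.75]: (4.76+4.56)/2 × 0.25 = 1.165
  Sum = 56.0975 mcg/mL·hr
Tail: C_last/k_e = 4.56/0.175 = 26.057
AUC_0→∞ (intranasal spray) = 56.0975 + 26.057 = 82.1545 mcg/mL·hr
F = (AUC_ev/D_ev)/(AUC_iv/D_iv) = (82.1545/50)/(36/20) = 1.64309/1.8 = 0.9128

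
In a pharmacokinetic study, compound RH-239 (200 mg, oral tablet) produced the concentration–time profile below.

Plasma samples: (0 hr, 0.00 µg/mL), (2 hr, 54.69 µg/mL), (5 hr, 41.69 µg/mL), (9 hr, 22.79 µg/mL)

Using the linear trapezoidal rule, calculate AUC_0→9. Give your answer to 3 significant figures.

AUC = 328 µg/mL·hr

Trapezoidal AUC_0→9:
  [0→2]: (0.00+54.69)/2 × 2 = 54.69
  [2→5]: (54.69+41.69)/2 × 3 = 144.57
  [5→9]: (41.69+22.79)/2 × 4 = 128.96
  Sum = 328.22 µg/mL·hr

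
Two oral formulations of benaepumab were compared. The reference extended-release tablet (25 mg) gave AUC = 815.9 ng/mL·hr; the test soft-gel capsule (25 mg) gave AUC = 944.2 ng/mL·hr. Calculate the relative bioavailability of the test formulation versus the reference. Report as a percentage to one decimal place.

F_rel = 115.7%

F_rel = (AUC_test/D_test) / (AUC_ref/D_ref)
      = (944.2/25) / (815.9/25)
      = 37.768 / 32.636 = 1.1572 = 115.72%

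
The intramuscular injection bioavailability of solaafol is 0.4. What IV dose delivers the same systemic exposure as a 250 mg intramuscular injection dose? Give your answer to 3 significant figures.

D_iv = 100 mg

Systemic exposure from an extravascular dose = F × D_ev, so the equivalent IV dose is F × D_ev.
D_iv = F × D_ev = 0.4 × 250 = 100 mg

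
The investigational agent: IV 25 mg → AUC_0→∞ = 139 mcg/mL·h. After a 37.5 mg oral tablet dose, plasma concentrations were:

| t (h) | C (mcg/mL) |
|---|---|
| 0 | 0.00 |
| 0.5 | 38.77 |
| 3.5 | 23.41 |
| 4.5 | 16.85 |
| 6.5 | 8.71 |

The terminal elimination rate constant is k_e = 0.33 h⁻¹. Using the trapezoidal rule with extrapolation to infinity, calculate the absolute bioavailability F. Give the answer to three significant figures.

F = 0.840

Trapezoidal AUC_0→6.5 (oral tablet):
  [0→0.5]: (0.00+38.77)/2 × 0.5 = 9.6925
  [0.5→3.5]: (38.77+23.41)/2 × 3 = 93.27
  [3.5→4.5]: (23.41+16.85)/2 × 1 = 20.13
  [4.5→6.5]: (16.85+8.71)/2 × 2 = 25.56
  Sum = 148.6525 mcg/mL·h
Tail: C_last/k_e = 8.71/0.33 = 26.394
AUC_0→∞ (oral tablet) = 148.6525 + 26.394 = 175.0465 mcg/mL·h
F = (AUC_ev/D_ev)/(AUC_iv/D_iv) = (175.0465/37.5)/(139/25) = 4.66791/5.56 = 0.8396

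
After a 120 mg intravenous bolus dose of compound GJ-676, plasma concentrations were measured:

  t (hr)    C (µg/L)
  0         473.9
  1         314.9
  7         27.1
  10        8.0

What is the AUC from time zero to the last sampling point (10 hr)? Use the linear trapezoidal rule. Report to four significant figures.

Trapezoidal AUC_0→10:
  [0→1]: (473.9+314.9)/2 × 1 = 394.4
  [1→7]: (314.9+27.1)/2 × 6 = 1026.0
  [7→10]: (27.1+8.0)/2 × 3 = 52.65
  Sum = 1473.05 µg/L·hr

AUC = 1473 µg/L·hr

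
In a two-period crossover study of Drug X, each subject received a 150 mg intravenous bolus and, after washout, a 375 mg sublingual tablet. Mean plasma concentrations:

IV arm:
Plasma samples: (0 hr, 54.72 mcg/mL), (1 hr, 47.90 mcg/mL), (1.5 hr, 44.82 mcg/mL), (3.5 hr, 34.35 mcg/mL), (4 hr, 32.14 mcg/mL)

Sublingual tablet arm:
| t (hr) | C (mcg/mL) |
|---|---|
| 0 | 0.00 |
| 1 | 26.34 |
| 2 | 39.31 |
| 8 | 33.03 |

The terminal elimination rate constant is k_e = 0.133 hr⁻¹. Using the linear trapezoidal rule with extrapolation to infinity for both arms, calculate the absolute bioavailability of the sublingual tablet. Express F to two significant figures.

F = 0.50

Trapezoidal AUC_0→4 (IV):
  [0→1]: (54.72+47.90)/2 × 1 = 51.31
  [1→1.5]: (47.90+44.82)/2 × 0.5 = 23.18
  [1.5→3.5]: (44.82+34.35)/2 × 2 = 79.17
  [3.5→4]: (34.35+32.14)/2 × 0.5 = 16.6225
  Sum = 170.2825 mcg/mL·hr
IV tail: 32.14/0.133 = 241.654; AUC_iv,0→∞ = 170.2825 + 241.654 = 411.9365 mcg/mL·hr
Trapezoidal AUC_0→8 (sublingual tablet):
  [0→1]: (0.00+26.34)/2 × 1 = 13.17
  [1→2]: (26.34+39.31)/2 × 1 = 32.825
  [2→8]: (39.31+33.03)/2 × 6 = 217.02
  Sum = 263.015 mcg/mL·hr
sublingual tablet tail: 33.03/0.133 = 248.346; AUC_ev,0→∞ = 263.015 + 248.346 = 511.361 mcg/mL·hr
F = (AUC_ev/D_ev)/(AUC_iv/D_iv) = (511.361/375)/(411.9365/150) = 1.36363/2.74624 = 0.4965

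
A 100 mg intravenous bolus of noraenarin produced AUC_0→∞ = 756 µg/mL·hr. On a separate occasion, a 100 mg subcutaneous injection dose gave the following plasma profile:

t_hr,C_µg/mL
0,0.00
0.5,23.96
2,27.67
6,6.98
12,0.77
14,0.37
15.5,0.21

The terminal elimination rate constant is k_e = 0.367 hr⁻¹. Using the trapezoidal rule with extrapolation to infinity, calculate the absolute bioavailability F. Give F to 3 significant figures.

Trapezoidal AUC_0→15.5 (subcutaneous injection):
  [0→0.5]: (0.00+23.96)/2 × 0.5 = 5.99
  [0.5→2]: (23.96+27.67)/2 × 1.5 = 38.7225
  [2→6]: (27.67+6.98)/2 × 4 = 69.3
  [6→12]: (6.98+0.77)/2 × 6 = 23.25
  [12→14]: (0.77+0.37)/2 × 2 = 1.14
  [14→15.5]: (0.37+0.21)/2 × 1.5 = 0.435
  Sum = 138.8375 µg/mL·hr
Tail: C_last/k_e = 0.21/0.367 = 0.572
AUC_0→∞ (subcutaneous injection) = 138.8375 + 0.572 = 139.4095 µg/mL·hr
F = (AUC_ev/D_ev)/(AUC_iv/D_iv) = (139.4095/100)/(756/100) = 1.394095/7.56 = 0.1844

F = 0.184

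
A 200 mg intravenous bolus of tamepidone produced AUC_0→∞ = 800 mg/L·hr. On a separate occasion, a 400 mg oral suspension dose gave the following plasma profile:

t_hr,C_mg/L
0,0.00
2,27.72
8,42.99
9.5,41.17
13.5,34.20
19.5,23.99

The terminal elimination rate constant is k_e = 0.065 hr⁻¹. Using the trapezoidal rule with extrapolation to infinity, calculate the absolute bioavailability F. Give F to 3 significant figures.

F = 0.623

Trapezoidal AUC_0→19.5 (oral suspension):
  [0→2]: (0.00+27.72)/2 × 2 = 27.72
  [2→8]: (27.72+42.99)/2 × 6 = 212.13
  [8→9.5]: (42.99+41.17)/2 × 1.5 = 63.12
  [9.5→13.5]: (41.17+34.20)/2 × 4 = 150.74
  [13.5→19.5]: (34.20+23.99)/2 × 6 = 174.57
  Sum = 628.28 mg/L·hr
Tail: C_last/k_e = 23.99/0.065 = 369.077
AUC_0→∞ (oral suspension) = 628.28 + 369.077 = 997.357 mg/L·hr
F = (AUC_ev/D_ev)/(AUC_iv/D_iv) = (997.357/400)/(800/200) = 2.4933925/4 = 0.6233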